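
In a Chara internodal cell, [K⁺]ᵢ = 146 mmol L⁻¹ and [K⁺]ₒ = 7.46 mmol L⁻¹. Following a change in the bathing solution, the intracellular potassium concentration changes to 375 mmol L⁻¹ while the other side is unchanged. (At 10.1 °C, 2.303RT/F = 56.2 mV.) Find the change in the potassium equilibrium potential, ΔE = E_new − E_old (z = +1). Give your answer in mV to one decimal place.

E_old = (56.2/1)·log₁₀(7.46/146) = -72.59 mV
E_new = (56.2/1)·log₁₀(7.46/375) = -95.61 mV
ΔE = -95.61 − (-72.59) = -23.02 mV

-23.0 mV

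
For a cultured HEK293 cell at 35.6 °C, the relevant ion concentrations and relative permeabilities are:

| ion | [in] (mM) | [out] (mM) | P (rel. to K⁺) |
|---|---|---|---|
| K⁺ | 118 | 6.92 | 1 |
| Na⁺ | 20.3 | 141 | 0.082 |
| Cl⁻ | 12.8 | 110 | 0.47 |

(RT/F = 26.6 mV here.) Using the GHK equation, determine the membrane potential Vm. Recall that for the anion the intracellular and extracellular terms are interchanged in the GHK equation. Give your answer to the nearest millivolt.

Vm = 26.6 · ln[(Σ P·[cation]ₒ + Σ P·[anion]ᵢ) / (Σ P·[cation]ᵢ + Σ P·[anion]ₒ)]
Numerator = 1×6.92 + 0.082×141 + 0.47×12.8 = 24.5
Denominator = 1×118 + 0.082×20.3 + 0.47×110 = 171.4
Vm = 26.6 · ln(0.14296) = 26.6 × (-1.9452) = -51.74 mV

-52 mV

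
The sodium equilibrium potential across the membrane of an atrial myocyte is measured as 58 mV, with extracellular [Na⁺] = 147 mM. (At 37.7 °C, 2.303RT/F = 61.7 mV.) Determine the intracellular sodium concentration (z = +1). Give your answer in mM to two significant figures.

17 mM

Nernst: E = (61.7/1) · log₁₀([out]/[in]), so log₁₀([out]/[in]) = 58.0 × 1 / 61.7 = 0.9400.
[out]/[in] = 10^(0.9400) = 8.71.
[in] = 147 / 8.71 = 16.88 mM.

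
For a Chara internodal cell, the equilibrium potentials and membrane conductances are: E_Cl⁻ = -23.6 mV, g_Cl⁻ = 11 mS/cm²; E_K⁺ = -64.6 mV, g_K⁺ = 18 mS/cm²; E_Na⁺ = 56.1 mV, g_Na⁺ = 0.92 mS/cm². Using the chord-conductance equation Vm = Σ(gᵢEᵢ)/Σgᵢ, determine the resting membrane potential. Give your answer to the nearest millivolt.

Σ gᵢEᵢ = 11·(-23.6) + 18·(-64.6) + 0.92·(56.1) = -1370.79
Σ gᵢ = 11 + 18 + 0.92 = 29.92
Vm = -1370.79 / 29.92 = -45.82 mV

-46 mV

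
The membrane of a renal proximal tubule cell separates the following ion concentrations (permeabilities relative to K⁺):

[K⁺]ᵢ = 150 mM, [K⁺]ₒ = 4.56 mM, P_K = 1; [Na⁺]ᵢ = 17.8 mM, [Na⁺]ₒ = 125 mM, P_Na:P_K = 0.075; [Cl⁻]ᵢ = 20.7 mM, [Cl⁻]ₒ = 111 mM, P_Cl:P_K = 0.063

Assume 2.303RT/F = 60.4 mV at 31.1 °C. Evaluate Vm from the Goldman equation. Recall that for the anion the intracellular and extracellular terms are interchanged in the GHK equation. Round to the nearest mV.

Vm = 60.4 · log₁₀[(Σ P·[cation]ₒ + Σ P·[anion]ᵢ) / (Σ P·[cation]ᵢ + Σ P·[anion]ₒ)]
Numerator = 1×4.56 + 0.075×125 + 0.063×20.7 = 15.24
Denominator = 1×150 + 0.075×17.8 + 0.063×111 = 158.3
Vm = 60.4 · log₁₀(0.09625) = 60.4 × (-1.0166) = -61.40 mV

-61 mV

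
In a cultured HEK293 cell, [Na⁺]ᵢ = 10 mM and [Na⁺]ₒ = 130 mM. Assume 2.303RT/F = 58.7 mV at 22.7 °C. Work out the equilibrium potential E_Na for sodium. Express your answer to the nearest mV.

65 mV

E = (58.7/z) · log₁₀([Na⁺]_out/[Na⁺]_in) with z = +1.
= (58.7/1) · log₁₀(130/10) = 58.70 · log₁₀(13)
= 58.70 · (1.1139) = 65.39 mV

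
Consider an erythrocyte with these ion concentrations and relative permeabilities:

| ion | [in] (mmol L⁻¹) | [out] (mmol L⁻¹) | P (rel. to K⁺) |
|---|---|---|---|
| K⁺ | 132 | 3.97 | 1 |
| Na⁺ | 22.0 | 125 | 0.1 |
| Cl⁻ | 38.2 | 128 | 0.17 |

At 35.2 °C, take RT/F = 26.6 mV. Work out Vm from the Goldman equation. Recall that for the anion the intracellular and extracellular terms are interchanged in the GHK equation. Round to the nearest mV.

Vm = 26.6 · ln[(Σ P·[cation]ₒ + Σ P·[anion]ᵢ) / (Σ P·[cation]ᵢ + Σ P·[anion]ₒ)]
Numerator = 1×3.97 + 0.1×125 + 0.17×38.2 = 22.96
Denominator = 1×132 + 0.1×22.0 + 0.17×128 = 156
Vm = 26.6 · ln(0.14724) = 26.6 × (-1.9157) = -50.96 mV

-51 mV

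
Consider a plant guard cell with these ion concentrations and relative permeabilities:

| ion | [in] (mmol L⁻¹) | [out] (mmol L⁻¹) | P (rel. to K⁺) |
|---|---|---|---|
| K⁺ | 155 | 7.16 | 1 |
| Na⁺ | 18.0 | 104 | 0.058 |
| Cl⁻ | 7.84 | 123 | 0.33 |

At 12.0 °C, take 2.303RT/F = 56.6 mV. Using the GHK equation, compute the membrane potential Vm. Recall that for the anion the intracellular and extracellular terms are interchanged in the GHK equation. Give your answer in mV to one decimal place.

-62.0 mV

Vm = 56.6 · log₁₀[(Σ P·[cation]ₒ + Σ P·[anion]ᵢ) / (Σ P·[cation]ᵢ + Σ P·[anion]ₒ)]
Numerator = 1×7.16 + 0.058×104 + 0.33×7.84 = 15.78
Denominator = 1×155 + 0.058×18.0 + 0.33×123 = 196.6
Vm = 56.6 · log₁₀(0.080247) = 56.6 × (-1.0956) = -62.01 mV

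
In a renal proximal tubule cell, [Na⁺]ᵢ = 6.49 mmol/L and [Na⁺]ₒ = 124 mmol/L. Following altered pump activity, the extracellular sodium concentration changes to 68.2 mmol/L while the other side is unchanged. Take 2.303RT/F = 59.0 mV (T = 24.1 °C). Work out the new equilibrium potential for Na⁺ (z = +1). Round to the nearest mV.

After the shift: [Na⁺]_out = 68.2, [Na⁺]_in = 6.49 mmol/L.
E_new = (59.0/1)·log₁₀(68.2/6.49) = 59.00 · (1.0215) = 60.27 mV

60 mV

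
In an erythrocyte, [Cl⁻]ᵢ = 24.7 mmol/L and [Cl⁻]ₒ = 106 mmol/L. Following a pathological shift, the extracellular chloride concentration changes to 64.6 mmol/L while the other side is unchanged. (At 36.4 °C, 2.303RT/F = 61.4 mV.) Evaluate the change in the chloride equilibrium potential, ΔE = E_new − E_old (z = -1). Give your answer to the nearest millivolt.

E_old = (61.4/-1)·log₁₀(106/24.7) = -38.84 mV
E_new = (61.4/-1)·log₁₀(64.6/24.7) = -25.64 mV
ΔE = -25.64 − (-38.84) = 13.21 mV

13 mV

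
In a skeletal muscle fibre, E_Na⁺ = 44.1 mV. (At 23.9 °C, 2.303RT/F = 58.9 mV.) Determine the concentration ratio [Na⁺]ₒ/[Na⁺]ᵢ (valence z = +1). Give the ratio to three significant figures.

5.61

log₁₀([out]/[in]) = E·z/(58.9) = 44.1 × 1 / 58.9 = 0.7487
[out]/[in] = 10^(0.7487) = 5.607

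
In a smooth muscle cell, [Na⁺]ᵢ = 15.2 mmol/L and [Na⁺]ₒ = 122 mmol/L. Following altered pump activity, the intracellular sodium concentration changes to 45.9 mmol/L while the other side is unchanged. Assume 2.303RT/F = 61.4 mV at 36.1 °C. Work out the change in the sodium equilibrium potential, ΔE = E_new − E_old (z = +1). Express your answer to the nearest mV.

E_old = (61.4/1)·log₁₀(122/15.2) = 55.54 mV
E_new = (61.4/1)·log₁₀(122/45.9) = 26.07 mV
ΔE = 26.07 − (55.54) = -29.47 mV

-29 mV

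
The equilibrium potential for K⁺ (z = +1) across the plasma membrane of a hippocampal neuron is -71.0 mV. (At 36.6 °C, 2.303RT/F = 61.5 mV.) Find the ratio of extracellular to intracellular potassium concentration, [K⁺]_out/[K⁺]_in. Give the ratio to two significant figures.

0.070

log₁₀([out]/[in]) = E·z/(61.5) = -71.0 × 1 / 61.5 = -1.1545
[out]/[in] = 10^(-1.1545) = 0.07007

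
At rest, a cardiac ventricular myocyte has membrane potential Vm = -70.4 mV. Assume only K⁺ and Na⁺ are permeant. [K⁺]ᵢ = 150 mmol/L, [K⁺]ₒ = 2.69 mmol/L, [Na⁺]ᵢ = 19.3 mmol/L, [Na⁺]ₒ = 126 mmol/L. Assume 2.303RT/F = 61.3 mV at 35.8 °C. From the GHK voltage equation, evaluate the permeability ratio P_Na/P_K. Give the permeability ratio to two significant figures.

Let α = P_Na/P_K. GHK: Vm = 61.3·log₁₀[(Kₒ + α·Naₒ)/(Kᵢ + α·Naᵢ)].
10^(Vm/61.3) = 10^(-70.4/61.3) = 0.071048
So 0.071048·(Kᵢ + α·Naᵢ) = Kₒ + α·Naₒ → α = (0.071048·150.0 − 2.69) / (126.0 − 0.071048·19.3)
α = (10.66 − 2.69) / (126.0 − 1.371) = 7.967/124.6 = 0.06393

0.064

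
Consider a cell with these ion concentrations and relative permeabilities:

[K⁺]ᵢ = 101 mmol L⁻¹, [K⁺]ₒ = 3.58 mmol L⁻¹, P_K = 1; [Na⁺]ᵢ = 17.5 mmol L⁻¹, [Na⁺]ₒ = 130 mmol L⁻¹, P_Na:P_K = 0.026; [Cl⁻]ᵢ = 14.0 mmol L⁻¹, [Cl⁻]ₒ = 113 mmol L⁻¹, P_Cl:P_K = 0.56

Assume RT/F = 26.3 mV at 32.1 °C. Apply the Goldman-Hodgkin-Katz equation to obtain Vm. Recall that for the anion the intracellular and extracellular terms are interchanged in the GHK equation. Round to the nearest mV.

-63 mV

Vm = 26.3 · ln[(Σ P·[cation]ₒ + Σ P·[anion]ᵢ) / (Σ P·[cation]ᵢ + Σ P·[anion]ₒ)]
Numerator = 1×3.58 + 0.026×130 + 0.56×14.0 = 14.8
Denominator = 1×101 + 0.026×17.5 + 0.56×113 = 164.7
Vm = 26.3 · ln(0.089841) = 26.3 × (-2.4097) = -63.38 mV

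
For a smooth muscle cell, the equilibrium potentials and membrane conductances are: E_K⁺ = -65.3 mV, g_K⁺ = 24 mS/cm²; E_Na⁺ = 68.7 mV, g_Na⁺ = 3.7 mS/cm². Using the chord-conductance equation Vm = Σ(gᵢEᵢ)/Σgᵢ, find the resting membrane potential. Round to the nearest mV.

-47 mV

Σ gᵢEᵢ = 24·(-65.3) + 3.7·(68.7) = -1313.01
Σ gᵢ = 24 + 3.7 = 27.7
Vm = -1313.01 / 27.7 = -47.40 mV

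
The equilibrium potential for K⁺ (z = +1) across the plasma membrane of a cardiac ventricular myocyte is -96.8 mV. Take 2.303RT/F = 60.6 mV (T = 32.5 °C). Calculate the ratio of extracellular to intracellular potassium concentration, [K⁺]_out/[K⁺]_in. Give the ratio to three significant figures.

0.0253

log₁₀([out]/[in]) = E·z/(60.6) = -96.8 × 1 / 60.6 = -1.5974
[out]/[in] = 10^(-1.5974) = 0.02527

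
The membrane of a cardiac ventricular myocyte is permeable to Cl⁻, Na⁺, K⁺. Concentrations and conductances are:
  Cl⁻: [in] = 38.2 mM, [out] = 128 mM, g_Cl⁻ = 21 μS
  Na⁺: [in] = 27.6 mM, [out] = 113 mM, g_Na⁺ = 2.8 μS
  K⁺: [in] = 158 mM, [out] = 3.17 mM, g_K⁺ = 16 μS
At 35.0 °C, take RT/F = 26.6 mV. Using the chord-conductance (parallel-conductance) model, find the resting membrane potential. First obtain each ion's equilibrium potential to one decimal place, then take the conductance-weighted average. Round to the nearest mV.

-56 mV

E_Cl⁻ = (26.6/-1)·ln(128/38.2) = -32.2 mV
E_Na⁺ = (26.6/1)·ln(113/27.6) = 37.5 mV
E_K⁺ = (26.6/1)·ln(3.17/158) = -104.0 mV
Vm = (Σ gᵢEᵢ)/(Σ gᵢ) = (21·-32.2 + 2.8·37.5 + 16·-104.0) / (21 + 2.8 + 16)
= -2235.20 / 39.8 = -56.16 mV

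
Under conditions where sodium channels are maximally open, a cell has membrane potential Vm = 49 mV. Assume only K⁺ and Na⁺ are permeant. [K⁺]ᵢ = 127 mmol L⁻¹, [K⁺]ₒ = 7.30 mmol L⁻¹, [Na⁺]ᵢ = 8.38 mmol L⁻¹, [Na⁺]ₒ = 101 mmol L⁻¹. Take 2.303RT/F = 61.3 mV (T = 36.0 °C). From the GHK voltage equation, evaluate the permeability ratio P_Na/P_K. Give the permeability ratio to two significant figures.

16

Let α = P_Na/P_K. GHK: Vm = 61.3·log₁₀[(Kₒ + α·Naₒ)/(Kᵢ + α·Naᵢ)].
10^(Vm/61.3) = 10^(49.0/61.3) = 6.3001
So 6.3001·(Kᵢ + α·Naᵢ) = Kₒ + α·Naₒ → α = (6.3001·127.0 − 7.3) / (101.0 − 6.3001·8.38)
α = (800.1 − 7.3) / (101.0 − 52.79) = 792.8/48.21 = 16.45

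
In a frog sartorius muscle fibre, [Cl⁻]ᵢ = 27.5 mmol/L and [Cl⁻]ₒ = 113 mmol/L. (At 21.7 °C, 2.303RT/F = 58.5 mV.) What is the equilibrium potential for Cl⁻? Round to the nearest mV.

-36 mV

E = (58.5/z) · log₁₀([Cl⁻]_out/[Cl⁻]_in) with z = -1.
For an anion, dividing by z = -1 reverses the sign.
= (58.5/-1) · log₁₀(113/27.5) = -58.50 · log₁₀(4.109)
= -58.50 · (0.6137) = -35.90 mV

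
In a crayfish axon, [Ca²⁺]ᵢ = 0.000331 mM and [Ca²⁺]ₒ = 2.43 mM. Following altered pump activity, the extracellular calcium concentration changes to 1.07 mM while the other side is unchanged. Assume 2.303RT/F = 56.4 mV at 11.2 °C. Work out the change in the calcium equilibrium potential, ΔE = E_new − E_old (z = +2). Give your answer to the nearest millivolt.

-10 mV

E_old = (56.4/2)·log₁₀(2.43/0.000331) = 109.01 mV
E_new = (56.4/2)·log₁₀(1.07/0.000331) = 98.97 mV
ΔE = 98.97 − (109.01) = -10.05 mV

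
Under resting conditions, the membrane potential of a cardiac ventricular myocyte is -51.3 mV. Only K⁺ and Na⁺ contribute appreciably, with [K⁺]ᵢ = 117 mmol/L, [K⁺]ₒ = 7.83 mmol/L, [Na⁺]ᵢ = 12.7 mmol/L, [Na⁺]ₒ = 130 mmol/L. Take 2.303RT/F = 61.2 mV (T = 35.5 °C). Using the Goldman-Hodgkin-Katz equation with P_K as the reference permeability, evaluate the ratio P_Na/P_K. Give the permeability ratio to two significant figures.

Let α = P_Na/P_K. GHK: Vm = 61.2·log₁₀[(Kₒ + α·Naₒ)/(Kᵢ + α·Naᵢ)].
10^(Vm/61.2) = 10^(-51.3/61.2) = 0.14513
So 0.14513·(Kᵢ + α·Naᵢ) = Kₒ + α·Naₒ → α = (0.14513·117.0 − 7.83) / (130.0 − 0.14513·12.7)
α = (16.98 − 7.83) / (130.0 − 1.843) = 9.151/128.2 = 0.0714

0.071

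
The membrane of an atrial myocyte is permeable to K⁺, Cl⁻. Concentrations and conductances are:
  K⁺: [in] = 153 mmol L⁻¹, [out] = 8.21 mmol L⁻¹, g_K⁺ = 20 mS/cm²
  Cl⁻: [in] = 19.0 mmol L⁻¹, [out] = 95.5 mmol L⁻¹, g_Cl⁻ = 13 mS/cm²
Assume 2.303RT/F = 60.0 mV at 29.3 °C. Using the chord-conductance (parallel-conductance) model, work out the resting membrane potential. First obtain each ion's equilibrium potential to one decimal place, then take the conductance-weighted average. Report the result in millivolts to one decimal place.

E_K⁺ = (60.0/1)·log₁₀(8.21/153) = -76.2 mV
E_Cl⁻ = (60.0/-1)·log₁₀(95.5/19.0) = -42.1 mV
Vm = (Σ gᵢEᵢ)/(Σ gᵢ) = (20·-76.2 + 13·-42.1) / (20 + 13)
= -2071.30 / 33 = -62.77 mV

-62.8 mV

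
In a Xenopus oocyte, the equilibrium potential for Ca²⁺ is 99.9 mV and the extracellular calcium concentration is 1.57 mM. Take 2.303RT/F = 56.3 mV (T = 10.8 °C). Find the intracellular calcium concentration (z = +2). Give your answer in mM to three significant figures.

0.000444 mM

Nernst: E = (56.3/2) · log₁₀([out]/[in]), so log₁₀([out]/[in]) = 99.9 × 2 / 56.3 = 3.5488.
[out]/[in] = 10^(3.5488) = 3539.
[in] = 1.57 / 3539 = 0.0004437 mM.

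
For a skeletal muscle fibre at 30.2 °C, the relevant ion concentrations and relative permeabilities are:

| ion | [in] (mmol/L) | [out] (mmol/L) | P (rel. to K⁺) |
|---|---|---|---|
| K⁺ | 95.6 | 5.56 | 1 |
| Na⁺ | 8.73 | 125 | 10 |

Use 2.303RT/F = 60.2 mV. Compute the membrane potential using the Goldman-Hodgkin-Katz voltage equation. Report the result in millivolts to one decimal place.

50.4 mV

Vm = 60.2 · log₁₀[(Σ P·[cation]ₒ + Σ P·[anion]ᵢ) / (Σ P·[cation]ᵢ + Σ P·[anion]ₒ)]
Numerator = 1×5.56 + 10×125 = 1256
Denominator = 1×95.6 + 10×8.73 = 182.9
Vm = 60.2 · log₁₀(6.8647) = 60.2 × (0.8366) = 50.36 mV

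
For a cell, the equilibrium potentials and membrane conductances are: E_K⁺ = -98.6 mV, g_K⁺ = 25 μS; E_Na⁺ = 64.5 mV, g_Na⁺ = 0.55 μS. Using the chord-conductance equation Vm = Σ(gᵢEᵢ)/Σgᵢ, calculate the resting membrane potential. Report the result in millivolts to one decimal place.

Σ gᵢEᵢ = 25·(-98.6) + 0.55·(64.5) = -2429.53
Σ gᵢ = 25 + 0.55 = 25.55
Vm = -2429.53 / 25.55 = -95.09 mV

-95.1 mV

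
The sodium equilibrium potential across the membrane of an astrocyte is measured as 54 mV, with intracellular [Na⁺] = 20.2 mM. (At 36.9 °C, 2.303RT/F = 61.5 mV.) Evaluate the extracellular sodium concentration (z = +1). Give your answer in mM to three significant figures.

Nernst: E = (61.5/1) · log₁₀([out]/[in]), so log₁₀([out]/[in]) = 54.0 × 1 / 61.5 = 0.8780.
[out]/[in] = 10^(0.8780) = 7.552.
[out] = 7.552 × 20.2 = 152.5 mM.

153 mM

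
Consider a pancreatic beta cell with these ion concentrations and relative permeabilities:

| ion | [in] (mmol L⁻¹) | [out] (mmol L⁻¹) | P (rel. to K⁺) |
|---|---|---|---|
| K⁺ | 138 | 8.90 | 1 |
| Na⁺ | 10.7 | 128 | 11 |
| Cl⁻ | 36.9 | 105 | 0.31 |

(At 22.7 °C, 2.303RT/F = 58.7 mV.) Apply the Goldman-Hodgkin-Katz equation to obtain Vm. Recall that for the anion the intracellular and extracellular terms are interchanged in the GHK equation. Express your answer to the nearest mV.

Vm = 58.7 · log₁₀[(Σ P·[cation]ₒ + Σ P·[anion]ᵢ) / (Σ P·[cation]ᵢ + Σ P·[anion]ₒ)]
Numerator = 1×8.90 + 11×128 + 0.31×36.9 = 1428
Denominator = 1×138 + 11×10.7 + 0.31×105 = 288.2
Vm = 58.7 · log₁₀(4.9552) = 58.7 × (0.6951) = 40.80 mV

41 mV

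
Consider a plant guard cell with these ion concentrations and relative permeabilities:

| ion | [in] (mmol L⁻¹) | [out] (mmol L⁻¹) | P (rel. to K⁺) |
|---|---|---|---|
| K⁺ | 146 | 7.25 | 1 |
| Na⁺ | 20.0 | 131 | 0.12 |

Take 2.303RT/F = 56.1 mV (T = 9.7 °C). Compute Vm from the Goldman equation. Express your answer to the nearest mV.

-45 mV

Vm = 56.1 · log₁₀[(Σ P·[cation]ₒ + Σ P·[anion]ᵢ) / (Σ P·[cation]ᵢ + Σ P·[anion]ₒ)]
Numerator = 1×7.25 + 0.12×131 = 22.97
Denominator = 1×146 + 0.12×20.0 = 148.4
Vm = 56.1 · log₁₀(0.15478) = 56.1 × (-0.8103) = -45.46 mV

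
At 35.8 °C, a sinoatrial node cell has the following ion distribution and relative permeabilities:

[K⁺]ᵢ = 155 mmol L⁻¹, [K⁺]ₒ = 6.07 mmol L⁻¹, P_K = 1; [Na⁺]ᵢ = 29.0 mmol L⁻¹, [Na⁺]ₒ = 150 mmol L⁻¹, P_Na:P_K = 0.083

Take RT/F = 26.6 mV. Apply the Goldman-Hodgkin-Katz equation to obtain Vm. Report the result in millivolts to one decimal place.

Vm = 26.6 · ln[(Σ P·[cation]ₒ + Σ P·[anion]ᵢ) / (Σ P·[cation]ᵢ + Σ P·[anion]ₒ)]
Numerator = 1×6.07 + 0.083×150 = 18.52
Denominator = 1×155 + 0.083×29.0 = 157.4
Vm = 26.6 · ln(0.11766) = 26.6 × (-2.1400) = -56.92 mV

-56.9 mV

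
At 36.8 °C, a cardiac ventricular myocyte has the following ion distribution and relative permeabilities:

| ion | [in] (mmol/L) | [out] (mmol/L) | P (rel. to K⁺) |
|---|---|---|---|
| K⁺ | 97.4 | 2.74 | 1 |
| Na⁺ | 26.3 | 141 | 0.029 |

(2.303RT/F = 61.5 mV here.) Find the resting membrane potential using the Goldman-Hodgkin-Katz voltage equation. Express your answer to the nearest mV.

Vm = 61.5 · log₁₀[(Σ P·[cation]ₒ + Σ P·[anion]ᵢ) / (Σ P·[cation]ᵢ + Σ P·[anion]ₒ)]
Numerator = 1×2.74 + 0.029×141 = 6.829
Denominator = 1×97.4 + 0.029×26.3 = 98.16
Vm = 61.5 · log₁₀(0.069568) = 61.5 × (-1.1576) = -71.19 mV

-71 mV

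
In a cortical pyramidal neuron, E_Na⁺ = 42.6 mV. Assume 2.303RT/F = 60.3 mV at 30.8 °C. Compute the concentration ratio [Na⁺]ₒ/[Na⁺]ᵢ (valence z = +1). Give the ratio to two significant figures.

5.1

log₁₀([out]/[in]) = E·z/(60.3) = 42.6 × 1 / 60.3 = 0.7065
[out]/[in] = 10^(0.7065) = 5.087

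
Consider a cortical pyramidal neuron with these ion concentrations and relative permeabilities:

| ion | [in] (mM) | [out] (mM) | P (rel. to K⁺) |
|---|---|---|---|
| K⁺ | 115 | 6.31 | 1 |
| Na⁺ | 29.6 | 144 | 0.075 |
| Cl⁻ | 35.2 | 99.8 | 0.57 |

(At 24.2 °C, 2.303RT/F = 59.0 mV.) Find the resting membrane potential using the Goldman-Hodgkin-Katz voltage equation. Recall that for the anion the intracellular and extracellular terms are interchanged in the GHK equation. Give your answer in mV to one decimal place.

-39.6 mV

Vm = 59.0 · log₁₀[(Σ P·[cation]ₒ + Σ P·[anion]ᵢ) / (Σ P·[cation]ᵢ + Σ P·[anion]ₒ)]
Numerator = 1×6.31 + 0.075×144 + 0.57×35.2 = 37.17
Denominator = 1×115 + 0.075×29.6 + 0.57×99.8 = 174.1
Vm = 59.0 · log₁₀(0.21351) = 59.0 × (-0.6706) = -39.56 mV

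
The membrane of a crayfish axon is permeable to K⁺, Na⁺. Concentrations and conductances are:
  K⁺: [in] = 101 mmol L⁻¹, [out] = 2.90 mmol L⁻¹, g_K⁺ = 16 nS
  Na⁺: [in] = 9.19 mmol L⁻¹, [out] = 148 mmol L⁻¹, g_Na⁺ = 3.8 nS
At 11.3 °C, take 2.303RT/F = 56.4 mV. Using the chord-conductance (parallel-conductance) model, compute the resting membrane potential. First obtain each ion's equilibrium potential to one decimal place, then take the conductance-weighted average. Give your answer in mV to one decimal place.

-57.2 mV

E_K⁺ = (56.4/1)·log₁₀(2.90/101) = -87.0 mV
E_Na⁺ = (56.4/1)·log₁₀(148/9.19) = 68.1 mV
Vm = (Σ gᵢEᵢ)/(Σ gᵢ) = (16·-87.0 + 3.8·68.1) / (16 + 3.8)
= -1133.22 / 19.8 = -57.23 mV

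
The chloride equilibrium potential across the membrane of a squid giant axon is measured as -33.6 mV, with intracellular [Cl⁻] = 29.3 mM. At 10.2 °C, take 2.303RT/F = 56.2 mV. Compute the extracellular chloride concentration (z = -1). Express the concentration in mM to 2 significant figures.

120 mM

Nernst: E = (56.2/-1) · log₁₀([out]/[in]), so log₁₀([out]/[in]) = -33.6 × -1 / 56.2 = 0.5979.
[out]/[in] = 10^(0.5979) = 3.962.
[out] = 3.962 × 29.3 = 116.1 mM.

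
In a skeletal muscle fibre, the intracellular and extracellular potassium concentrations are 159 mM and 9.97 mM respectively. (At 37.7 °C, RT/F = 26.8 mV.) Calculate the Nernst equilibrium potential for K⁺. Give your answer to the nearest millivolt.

E = (26.8/z) · ln([K⁺]_out/[K⁺]_in) with z = +1.
= (26.8/1) · ln(9.97/159) = 26.80 · ln(0.0627)
= 26.80 · (-2.7693) = -74.22 mV

-74 mV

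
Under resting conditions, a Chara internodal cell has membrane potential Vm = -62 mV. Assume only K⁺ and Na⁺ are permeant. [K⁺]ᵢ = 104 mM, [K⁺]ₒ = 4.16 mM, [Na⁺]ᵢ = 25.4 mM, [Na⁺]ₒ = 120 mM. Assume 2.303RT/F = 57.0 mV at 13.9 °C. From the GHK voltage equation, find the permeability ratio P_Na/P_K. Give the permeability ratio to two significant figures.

Let α = P_Na/P_K. GHK: Vm = 57.0·log₁₀[(Kₒ + α·Naₒ)/(Kᵢ + α·Naᵢ)].
10^(Vm/57.0) = 10^(-62.0/57.0) = 0.081711
So 0.081711·(Kᵢ + α·Naᵢ) = Kₒ + α·Naₒ → α = (0.081711·104.0 − 4.16) / (120.0 − 0.081711·25.4)
α = (8.498 − 4.16) / (120.0 − 2.075) = 4.338/117.9 = 0.03679

0.037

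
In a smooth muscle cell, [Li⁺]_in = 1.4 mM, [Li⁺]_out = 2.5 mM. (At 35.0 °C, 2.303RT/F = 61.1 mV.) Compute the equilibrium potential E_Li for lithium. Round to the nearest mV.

E = (61.1/z) · log₁₀([Li⁺]_out/[Li⁺]_in) with z = +1.
= (61.1/1) · log₁₀(2.5/1.4) = 61.10 · log₁₀(1.786)
= 61.10 · (0.2518) = 15.39 mV

15 mV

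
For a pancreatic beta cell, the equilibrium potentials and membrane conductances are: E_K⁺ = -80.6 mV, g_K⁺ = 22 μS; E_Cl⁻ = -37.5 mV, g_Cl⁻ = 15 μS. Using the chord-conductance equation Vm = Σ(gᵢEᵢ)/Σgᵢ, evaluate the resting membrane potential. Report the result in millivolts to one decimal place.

Σ gᵢEᵢ = 22·(-80.6) + 15·(-37.5) = -2335.70
Σ gᵢ = 22 + 15 = 37
Vm = -2335.70 / 37 = -63.13 mV

-63.1 mV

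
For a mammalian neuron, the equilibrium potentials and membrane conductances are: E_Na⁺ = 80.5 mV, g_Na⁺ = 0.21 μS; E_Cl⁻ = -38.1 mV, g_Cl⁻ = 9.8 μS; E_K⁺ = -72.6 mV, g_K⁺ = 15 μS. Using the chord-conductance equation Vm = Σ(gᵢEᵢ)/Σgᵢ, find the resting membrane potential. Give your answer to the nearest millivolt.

Σ gᵢEᵢ = 0.21·(80.5) + 9.8·(-38.1) + 15·(-72.6) = -1445.48
Σ gᵢ = 0.21 + 9.8 + 15 = 25.01
Vm = -1445.48 / 25.01 = -57.80 mV

-58 mV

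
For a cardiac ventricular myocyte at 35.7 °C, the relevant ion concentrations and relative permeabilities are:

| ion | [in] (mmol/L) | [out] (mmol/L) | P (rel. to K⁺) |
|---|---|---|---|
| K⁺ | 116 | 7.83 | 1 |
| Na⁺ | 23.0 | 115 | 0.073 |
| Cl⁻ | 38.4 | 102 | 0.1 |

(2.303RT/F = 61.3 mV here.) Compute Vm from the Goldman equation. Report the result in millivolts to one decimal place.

Vm = 61.3 · log₁₀[(Σ P·[cation]ₒ + Σ P·[anion]ᵢ) / (Σ P·[cation]ᵢ + Σ P·[anion]ₒ)]
Numerator = 1×7.83 + 0.073×115 + 0.1×38.4 = 20.07
Denominator = 1×116 + 0.073×23.0 + 0.1×102 = 127.9
Vm = 61.3 · log₁₀(0.15691) = 61.3 × (-0.8044) = -49.31 mV

-49.3 mV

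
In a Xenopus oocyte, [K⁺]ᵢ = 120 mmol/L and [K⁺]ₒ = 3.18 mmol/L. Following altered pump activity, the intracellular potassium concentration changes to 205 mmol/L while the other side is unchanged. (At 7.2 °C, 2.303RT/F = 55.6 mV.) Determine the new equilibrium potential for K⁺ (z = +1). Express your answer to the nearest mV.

-101 mV

After the shift: [K⁺]_out = 3.18, [K⁺]_in = 205 mmol/L.
E_new = (55.6/1)·log₁₀(3.18/205) = 55.60 · (-1.8093) = -100.60 mV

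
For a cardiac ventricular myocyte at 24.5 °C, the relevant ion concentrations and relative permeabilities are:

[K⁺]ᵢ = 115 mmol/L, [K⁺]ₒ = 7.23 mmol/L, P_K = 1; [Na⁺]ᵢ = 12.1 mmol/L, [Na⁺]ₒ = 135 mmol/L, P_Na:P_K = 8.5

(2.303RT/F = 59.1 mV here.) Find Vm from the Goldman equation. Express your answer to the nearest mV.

Vm = 59.1 · log₁₀[(Σ P·[cation]ₒ + Σ P·[anion]ᵢ) / (Σ P·[cation]ᵢ + Σ P·[anion]ₒ)]
Numerator = 1×7.23 + 8.5×135 = 1155
Denominator = 1×115 + 8.5×12.1 = 217.8
Vm = 59.1 · log₁₀(5.3006) = 59.1 × (0.7243) = 42.81 mV

43 mV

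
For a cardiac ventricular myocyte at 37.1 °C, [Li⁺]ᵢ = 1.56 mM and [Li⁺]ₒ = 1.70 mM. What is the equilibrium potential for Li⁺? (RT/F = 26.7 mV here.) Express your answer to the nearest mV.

2 mV

E = (26.7/z) · ln([Li⁺]_out/[Li⁺]_in) with z = +1.
= (26.7/1) · ln(1.70/1.56) = 26.70 · ln(1.09)
= 26.70 · (0.0859) = 2.29 mV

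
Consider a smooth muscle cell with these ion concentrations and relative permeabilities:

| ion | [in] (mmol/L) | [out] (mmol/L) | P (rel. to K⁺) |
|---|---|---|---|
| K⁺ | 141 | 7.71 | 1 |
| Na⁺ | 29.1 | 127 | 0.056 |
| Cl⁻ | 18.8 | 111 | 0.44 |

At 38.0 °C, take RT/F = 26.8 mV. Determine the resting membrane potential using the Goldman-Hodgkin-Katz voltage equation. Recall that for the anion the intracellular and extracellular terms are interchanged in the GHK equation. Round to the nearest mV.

Vm = 26.8 · ln[(Σ P·[cation]ₒ + Σ P·[anion]ᵢ) / (Σ P·[cation]ᵢ + Σ P·[anion]ₒ)]
Numerator = 1×7.71 + 0.056×127 + 0.44×18.8 = 23.09
Denominator = 1×141 + 0.056×29.1 + 0.44×111 = 191.5
Vm = 26.8 · ln(0.12061) = 26.8 × (-2.1152) = -56.69 mV

-57 mV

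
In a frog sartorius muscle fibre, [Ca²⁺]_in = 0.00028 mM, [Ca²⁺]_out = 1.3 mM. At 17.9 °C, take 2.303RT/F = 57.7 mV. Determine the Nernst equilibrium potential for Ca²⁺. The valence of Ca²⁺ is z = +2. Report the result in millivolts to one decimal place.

105.8 mV

E = (57.7/z) · log₁₀([Ca²⁺]_out/[Ca²⁺]_in) with z = +2.
= (57.7/2) · log₁₀(1.3/0.00028) = 28.85 · log₁₀(4643)
= 28.85 · (3.6668) = 105.79 mV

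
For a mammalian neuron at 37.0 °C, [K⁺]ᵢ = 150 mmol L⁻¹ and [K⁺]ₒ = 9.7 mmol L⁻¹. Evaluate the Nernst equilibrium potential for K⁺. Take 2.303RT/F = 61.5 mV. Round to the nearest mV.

-73 mV

E = (61.5/z) · log₁₀([K⁺]_out/[K⁺]_in) with z = +1.
= (61.5/1) · log₁₀(9.7/150) = 61.50 · log₁₀(0.06467)
= 61.50 · (-1.1893) = -73.14 mV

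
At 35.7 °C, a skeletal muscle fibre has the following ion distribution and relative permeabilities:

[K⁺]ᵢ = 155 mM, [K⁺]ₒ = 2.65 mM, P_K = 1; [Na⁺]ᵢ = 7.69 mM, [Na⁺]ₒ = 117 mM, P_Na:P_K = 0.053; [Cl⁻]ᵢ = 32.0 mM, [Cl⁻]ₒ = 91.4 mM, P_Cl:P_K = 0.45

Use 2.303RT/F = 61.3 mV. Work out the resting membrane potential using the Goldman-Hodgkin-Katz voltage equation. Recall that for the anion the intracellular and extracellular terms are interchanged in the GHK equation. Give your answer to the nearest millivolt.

Vm = 61.3 · log₁₀[(Σ P·[cation]ₒ + Σ P·[anion]ᵢ) / (Σ P·[cation]ᵢ + Σ P·[anion]ₒ)]
Numerator = 1×2.65 + 0.053×117 + 0.45×32.0 = 23.25
Denominator = 1×155 + 0.053×7.69 + 0.45×91.4 = 196.5
Vm = 61.3 · log₁₀(0.1183) = 61.3 × (-0.9270) = -56.83 mV

-57 mV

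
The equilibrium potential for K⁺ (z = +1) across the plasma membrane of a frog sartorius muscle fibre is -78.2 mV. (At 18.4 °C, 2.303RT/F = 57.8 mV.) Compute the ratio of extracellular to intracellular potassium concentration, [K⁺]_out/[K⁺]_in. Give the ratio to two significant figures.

0.044

log₁₀([out]/[in]) = E·z/(57.8) = -78.2 × 1 / 57.8 = -1.3529
[out]/[in] = 10^(-1.3529) = 0.04437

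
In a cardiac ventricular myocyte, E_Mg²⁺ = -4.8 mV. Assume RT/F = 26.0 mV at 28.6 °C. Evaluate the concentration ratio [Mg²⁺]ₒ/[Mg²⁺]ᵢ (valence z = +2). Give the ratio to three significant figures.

ln([out]/[in]) = E·z/(26.0) = -4.8 × 2 / 26.0 = -0.3692
[out]/[in] = e^(-0.3692) = 0.6913

0.691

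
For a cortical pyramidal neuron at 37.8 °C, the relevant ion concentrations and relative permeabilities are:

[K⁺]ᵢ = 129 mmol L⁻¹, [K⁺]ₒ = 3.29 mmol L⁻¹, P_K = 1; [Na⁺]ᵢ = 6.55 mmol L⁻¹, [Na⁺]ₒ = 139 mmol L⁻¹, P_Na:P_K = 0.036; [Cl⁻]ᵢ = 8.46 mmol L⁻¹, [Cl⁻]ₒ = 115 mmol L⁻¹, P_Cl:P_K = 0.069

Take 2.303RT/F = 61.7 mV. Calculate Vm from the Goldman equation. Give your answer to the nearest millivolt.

-73 mV

Vm = 61.7 · log₁₀[(Σ P·[cation]ₒ + Σ P·[anion]ᵢ) / (Σ P·[cation]ᵢ + Σ P·[anion]ₒ)]
Numerator = 1×3.29 + 0.036×139 + 0.069×8.46 = 8.878
Denominator = 1×129 + 0.036×6.55 + 0.069×115 = 137.2
Vm = 61.7 · log₁₀(0.06472) = 61.7 × (-1.1890) = -73.36 mV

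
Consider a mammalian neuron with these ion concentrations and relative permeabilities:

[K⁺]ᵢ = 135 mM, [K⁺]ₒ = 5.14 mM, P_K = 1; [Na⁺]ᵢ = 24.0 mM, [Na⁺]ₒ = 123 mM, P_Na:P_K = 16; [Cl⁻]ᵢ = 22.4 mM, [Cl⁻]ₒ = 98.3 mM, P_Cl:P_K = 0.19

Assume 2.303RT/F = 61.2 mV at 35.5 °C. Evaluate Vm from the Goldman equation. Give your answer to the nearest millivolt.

Vm = 61.2 · log₁₀[(Σ P·[cation]ₒ + Σ P·[anion]ᵢ) / (Σ P·[cation]ᵢ + Σ P·[anion]ₒ)]
Numerator = 1×5.14 + 16×123 + 0.19×22.4 = 1977
Denominator = 1×135 + 16×24.0 + 0.19×98.3 = 537.7
Vm = 61.2 · log₁₀(3.6777) = 61.2 × (0.5656) = 34.61 mV

35 mV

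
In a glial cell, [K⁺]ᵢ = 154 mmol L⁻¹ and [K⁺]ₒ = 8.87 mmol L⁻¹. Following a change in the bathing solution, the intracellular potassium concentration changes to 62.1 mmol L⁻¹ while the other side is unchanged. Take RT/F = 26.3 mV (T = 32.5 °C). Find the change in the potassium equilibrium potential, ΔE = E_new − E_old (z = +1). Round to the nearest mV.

24 mV

E_old = (26.3/1)·ln(8.87/154) = -75.07 mV
E_new = (26.3/1)·ln(8.87/62.1) = -51.18 mV
ΔE = -51.18 − (-75.07) = 23.89 mV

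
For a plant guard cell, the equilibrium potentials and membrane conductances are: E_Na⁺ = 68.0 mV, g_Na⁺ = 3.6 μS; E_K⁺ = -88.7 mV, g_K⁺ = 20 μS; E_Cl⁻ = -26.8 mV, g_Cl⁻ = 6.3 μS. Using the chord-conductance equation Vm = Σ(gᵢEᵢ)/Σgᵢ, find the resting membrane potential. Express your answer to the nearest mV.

-57 mV

Σ gᵢEᵢ = 3.6·(68.0) + 20·(-88.7) + 6.3·(-26.8) = -1698.04
Σ gᵢ = 3.6 + 20 + 6.3 = 29.9
Vm = -1698.04 / 29.9 = -56.79 mV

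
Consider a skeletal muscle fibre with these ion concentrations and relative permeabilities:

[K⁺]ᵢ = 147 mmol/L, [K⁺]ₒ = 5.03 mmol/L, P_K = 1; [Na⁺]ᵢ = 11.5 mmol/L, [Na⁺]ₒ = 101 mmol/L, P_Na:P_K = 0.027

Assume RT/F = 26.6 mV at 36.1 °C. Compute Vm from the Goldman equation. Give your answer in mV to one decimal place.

Vm = 26.6 · ln[(Σ P·[cation]ₒ + Σ P·[anion]ᵢ) / (Σ P·[cation]ᵢ + Σ P·[anion]ₒ)]
Numerator = 1×5.03 + 0.027×101 = 7.757
Denominator = 1×147 + 0.027×11.5 = 147.3
Vm = 26.6 · ln(0.052657) = 26.6 × (-2.9439) = -78.31 mV

-78.3 mV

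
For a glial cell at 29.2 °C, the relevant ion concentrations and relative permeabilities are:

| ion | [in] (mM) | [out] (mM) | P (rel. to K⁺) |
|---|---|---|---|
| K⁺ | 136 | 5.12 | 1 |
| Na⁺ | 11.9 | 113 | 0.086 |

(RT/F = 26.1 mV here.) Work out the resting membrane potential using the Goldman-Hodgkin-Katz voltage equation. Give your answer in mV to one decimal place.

-58.0 mV

Vm = 26.1 · ln[(Σ P·[cation]ₒ + Σ P·[anion]ᵢ) / (Σ P·[cation]ᵢ + Σ P·[anion]ₒ)]
Numerator = 1×5.12 + 0.086×113 = 14.84
Denominator = 1×136 + 0.086×11.9 = 137
Vm = 26.1 · ln(0.10829) = 26.1 × (-2.2230) = -58.02 mV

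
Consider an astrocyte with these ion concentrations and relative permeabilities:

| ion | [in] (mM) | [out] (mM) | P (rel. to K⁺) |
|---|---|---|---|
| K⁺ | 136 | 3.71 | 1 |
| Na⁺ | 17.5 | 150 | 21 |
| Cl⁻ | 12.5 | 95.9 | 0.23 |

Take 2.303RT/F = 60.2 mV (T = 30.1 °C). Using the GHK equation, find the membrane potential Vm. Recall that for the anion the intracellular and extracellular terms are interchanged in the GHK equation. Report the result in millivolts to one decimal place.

46.9 mV

Vm = 60.2 · log₁₀[(Σ P·[cation]ₒ + Σ P·[anion]ᵢ) / (Σ P·[cation]ᵢ + Σ P·[anion]ₒ)]
Numerator = 1×3.71 + 21×150 + 0.23×12.5 = 3157
Denominator = 1×136 + 21×17.5 + 0.23×95.9 = 525.6
Vm = 60.2 · log₁₀(6.0062) = 60.2 × (0.7786) = 46.87 mV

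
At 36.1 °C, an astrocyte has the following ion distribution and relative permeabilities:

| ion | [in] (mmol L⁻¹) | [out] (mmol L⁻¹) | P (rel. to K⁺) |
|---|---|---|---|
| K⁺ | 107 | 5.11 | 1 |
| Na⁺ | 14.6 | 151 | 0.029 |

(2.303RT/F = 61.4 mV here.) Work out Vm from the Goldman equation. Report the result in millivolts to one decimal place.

-64.7 mV

Vm = 61.4 · log₁₀[(Σ P·[cation]ₒ + Σ P·[anion]ᵢ) / (Σ P·[cation]ᵢ + Σ P·[anion]ₒ)]
Numerator = 1×5.11 + 0.029×151 = 9.489
Denominator = 1×107 + 0.029×14.6 = 107.4
Vm = 61.4 · log₁₀(0.088333) = 61.4 × (-1.0539) = -64.71 mV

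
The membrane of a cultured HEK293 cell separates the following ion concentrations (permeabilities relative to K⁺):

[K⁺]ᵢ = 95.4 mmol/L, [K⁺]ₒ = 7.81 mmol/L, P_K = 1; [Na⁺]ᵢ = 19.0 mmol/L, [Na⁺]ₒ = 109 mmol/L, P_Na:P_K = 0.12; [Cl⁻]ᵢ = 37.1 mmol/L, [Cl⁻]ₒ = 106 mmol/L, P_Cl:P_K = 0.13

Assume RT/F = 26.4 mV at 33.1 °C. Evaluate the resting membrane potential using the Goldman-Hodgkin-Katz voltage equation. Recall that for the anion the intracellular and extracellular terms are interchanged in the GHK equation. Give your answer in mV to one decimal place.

-38.7 mV

Vm = 26.4 · ln[(Σ P·[cation]ₒ + Σ P·[anion]ᵢ) / (Σ P·[cation]ᵢ + Σ P·[anion]ₒ)]
Numerator = 1×7.81 + 0.12×109 + 0.13×37.1 = 25.71
Denominator = 1×95.4 + 0.12×19.0 + 0.13×106 = 111.5
Vm = 26.4 · ln(0.23069) = 26.4 × (-1.4667) = -38.72 mV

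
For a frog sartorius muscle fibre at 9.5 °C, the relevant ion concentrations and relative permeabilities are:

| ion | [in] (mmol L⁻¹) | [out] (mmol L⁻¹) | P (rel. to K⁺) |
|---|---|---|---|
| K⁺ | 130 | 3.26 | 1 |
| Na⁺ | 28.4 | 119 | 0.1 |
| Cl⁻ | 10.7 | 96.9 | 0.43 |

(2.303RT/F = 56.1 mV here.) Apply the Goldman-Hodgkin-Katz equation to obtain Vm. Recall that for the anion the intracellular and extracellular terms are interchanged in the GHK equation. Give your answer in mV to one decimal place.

-53.1 mV

Vm = 56.1 · log₁₀[(Σ P·[cation]ₒ + Σ P·[anion]ᵢ) / (Σ P·[cation]ᵢ + Σ P·[anion]ₒ)]
Numerator = 1×3.26 + 0.1×119 + 0.43×10.7 = 19.76
Denominator = 1×130 + 0.1×28.4 + 0.43×96.9 = 174.5
Vm = 56.1 · log₁₀(0.11324) = 56.1 × (-0.9460) = -53.07 mV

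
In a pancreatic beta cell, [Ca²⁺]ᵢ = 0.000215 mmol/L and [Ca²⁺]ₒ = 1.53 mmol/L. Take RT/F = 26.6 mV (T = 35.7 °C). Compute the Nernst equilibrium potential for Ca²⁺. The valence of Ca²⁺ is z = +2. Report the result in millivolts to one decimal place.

118.0 mV

E = (26.6/z) · ln([Ca²⁺]_out/[Ca²⁺]_in) with z = +2.
= (26.6/2) · ln(1.53/0.000215) = 13.30 · ln(7116)
= 13.30 · (8.8701) = 117.97 mV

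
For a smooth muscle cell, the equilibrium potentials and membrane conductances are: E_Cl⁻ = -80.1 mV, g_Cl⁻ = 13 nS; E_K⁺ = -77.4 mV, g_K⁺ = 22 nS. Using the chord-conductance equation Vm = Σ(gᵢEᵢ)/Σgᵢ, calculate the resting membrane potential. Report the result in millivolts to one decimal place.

-78.4 mV

Σ gᵢEᵢ = 13·(-80.1) + 22·(-77.4) = -2744.10
Σ gᵢ = 13 + 22 = 35
Vm = -2744.10 / 35 = -78.40 mV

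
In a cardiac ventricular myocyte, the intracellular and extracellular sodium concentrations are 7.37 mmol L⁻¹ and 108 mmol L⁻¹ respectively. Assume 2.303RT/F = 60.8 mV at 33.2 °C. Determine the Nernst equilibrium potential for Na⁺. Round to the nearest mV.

E = (60.8/z) · log₁₀([Na⁺]_out/[Na⁺]_in) with z = +1.
= (60.8/1) · log₁₀(108/7.37) = 60.80 · log₁₀(14.65)
= 60.80 · (1.1660) = 70.89 mV

71 mV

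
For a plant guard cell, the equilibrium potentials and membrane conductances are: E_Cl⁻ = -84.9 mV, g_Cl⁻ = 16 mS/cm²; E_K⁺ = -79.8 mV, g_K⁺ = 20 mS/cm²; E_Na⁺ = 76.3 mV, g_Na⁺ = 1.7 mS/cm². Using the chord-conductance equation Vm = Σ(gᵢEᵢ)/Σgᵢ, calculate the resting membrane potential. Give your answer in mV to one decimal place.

-74.9 mV

Σ gᵢEᵢ = 16·(-84.9) + 20·(-79.8) + 1.7·(76.3) = -2824.69
Σ gᵢ = 16 + 20 + 1.7 = 37.7
Vm = -2824.69 / 37.7 = -74.93 mV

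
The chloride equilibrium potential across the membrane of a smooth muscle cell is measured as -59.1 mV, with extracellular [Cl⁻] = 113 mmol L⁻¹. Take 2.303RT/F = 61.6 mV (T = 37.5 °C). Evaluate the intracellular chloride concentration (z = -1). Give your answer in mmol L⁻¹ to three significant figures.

Nernst: E = (61.6/-1) · log₁₀([out]/[in]), so log₁₀([out]/[in]) = -59.1 × -1 / 61.6 = 0.9594.
[out]/[in] = 10^(0.9594) = 9.108.
[in] = 113 / 9.108 = 12.41 mmol L⁻¹.

12.4 mmol L⁻¹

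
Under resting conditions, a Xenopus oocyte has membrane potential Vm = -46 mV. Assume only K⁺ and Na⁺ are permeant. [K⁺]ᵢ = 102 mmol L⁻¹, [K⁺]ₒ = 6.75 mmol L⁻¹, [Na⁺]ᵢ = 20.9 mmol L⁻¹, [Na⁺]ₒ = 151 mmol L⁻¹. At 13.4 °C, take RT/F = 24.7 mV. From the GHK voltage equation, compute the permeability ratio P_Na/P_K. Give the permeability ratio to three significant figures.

Let α = P_Na/P_K. GHK: Vm = 24.7·ln[(Kₒ + α·Naₒ)/(Kᵢ + α·Naᵢ)].
e^(Vm/24.7) = e^(-46.0/24.7) = 0.15531
So 0.15531·(Kᵢ + α·Naᵢ) = Kₒ + α·Naₒ → α = (0.15531·102.0 − 6.75) / (151.0 − 0.15531·20.9)
α = (15.84 − 6.75) / (151.0 − 3.246) = 9.091/147.8 = 0.06153

0.0615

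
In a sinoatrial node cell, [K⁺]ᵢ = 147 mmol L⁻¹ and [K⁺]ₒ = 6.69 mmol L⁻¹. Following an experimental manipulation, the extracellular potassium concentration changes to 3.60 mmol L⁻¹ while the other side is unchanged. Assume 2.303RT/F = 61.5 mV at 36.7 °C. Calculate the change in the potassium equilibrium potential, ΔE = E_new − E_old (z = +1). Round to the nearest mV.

-17 mV

E_old = (61.5/1)·log₁₀(6.69/147) = -82.53 mV
E_new = (61.5/1)·log₁₀(3.60/147) = -99.08 mV
ΔE = -99.08 − (-82.53) = -16.55 mV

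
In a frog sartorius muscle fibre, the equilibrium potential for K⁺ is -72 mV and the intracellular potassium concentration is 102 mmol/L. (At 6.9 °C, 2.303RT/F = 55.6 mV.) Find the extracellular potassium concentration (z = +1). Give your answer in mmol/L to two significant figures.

5.2 mmol/L

Nernst: E = (55.6/1) · log₁₀([out]/[in]), so log₁₀([out]/[in]) = -72.0 × 1 / 55.6 = -1.2950.
[out]/[in] = 10^(-1.2950) = 0.0507.
[out] = 0.0507 × 102 = 5.172 mmol/L.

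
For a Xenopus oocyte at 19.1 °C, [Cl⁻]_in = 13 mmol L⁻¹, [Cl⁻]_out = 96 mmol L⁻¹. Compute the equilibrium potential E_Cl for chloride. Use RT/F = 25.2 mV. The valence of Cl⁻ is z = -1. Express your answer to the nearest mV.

E = (25.2/z) · ln([Cl⁻]_out/[Cl⁻]_in) with z = -1.
For an anion, dividing by z = -1 reverses the sign.
= (25.2/-1) · ln(96/13) = -25.20 · ln(7.385)
= -25.20 · (1.9994) = -50.38 mV

-50 mV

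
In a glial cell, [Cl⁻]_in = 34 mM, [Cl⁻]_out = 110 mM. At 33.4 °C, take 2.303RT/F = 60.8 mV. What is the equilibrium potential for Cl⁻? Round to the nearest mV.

E = (60.8/z) · log₁₀([Cl⁻]_out/[Cl⁻]_in) with z = -1.
For an anion, dividing by z = -1 reverses the sign.
= (60.8/-1) · log₁₀(110/34) = -60.80 · log₁₀(3.235)
= -60.80 · (0.5099) = -31.00 mV

-31 mV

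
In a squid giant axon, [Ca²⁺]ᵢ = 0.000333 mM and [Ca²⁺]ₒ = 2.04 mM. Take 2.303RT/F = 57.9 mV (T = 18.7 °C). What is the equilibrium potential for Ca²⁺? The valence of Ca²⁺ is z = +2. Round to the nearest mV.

110 mV

E = (57.9/z) · log₁₀([Ca²⁺]_out/[Ca²⁺]_in) with z = +2.
= (57.9/2) · log₁₀(2.04/0.000333) = 28.95 · log₁₀(6126)
= 28.95 · (3.7872) = 109.64 mV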